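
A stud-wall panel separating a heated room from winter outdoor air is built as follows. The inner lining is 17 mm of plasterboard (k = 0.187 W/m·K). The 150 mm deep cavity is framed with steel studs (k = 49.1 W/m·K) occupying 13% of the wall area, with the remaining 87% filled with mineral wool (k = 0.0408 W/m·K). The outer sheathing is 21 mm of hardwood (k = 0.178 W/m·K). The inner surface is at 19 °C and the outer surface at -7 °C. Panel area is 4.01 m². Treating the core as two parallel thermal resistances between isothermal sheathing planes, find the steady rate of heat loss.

Sheathing layers in series; stud and cavity paths in parallel between them.
R_inner = 0.017/(0.187×4.01) = 0.02267 K/W
R_stud  = 0.15/(49.1×0.13×4.01) = 0.00586 K/W
R_cav   = 0.15/(0.0408×0.87×4.01) = 1.054 K/W
1/R_core = 1/R_stud + 1/R_cav → R_core = 0.005828 K/W
R_outer = 0.021/(0.178×4.01) = 0.02942 K/W
R_total = 0.05792 K/W
Q = ΔT/R_total = 26/0.05792

Q ≈ 449 W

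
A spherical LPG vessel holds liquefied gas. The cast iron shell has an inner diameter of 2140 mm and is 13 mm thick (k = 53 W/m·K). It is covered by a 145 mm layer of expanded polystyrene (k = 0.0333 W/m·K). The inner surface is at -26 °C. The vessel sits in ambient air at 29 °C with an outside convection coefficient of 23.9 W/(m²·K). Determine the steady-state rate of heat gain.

Radial (spherical) resistances in series:
R_cast iron shell = (1/1.07 − 1/1.083)/(4π×53) = 1.684×10^-5 K/W
R_expanded polystyrene = (1/1.083 − 1/1.228)/(4π×0.0333) = 0.2605 K/W
R_outer film = 1/(h·4πr_o²) = 1/(23.9×4π×1.228²) = 0.002208 K/W
R_total = 0.2628 K/W
Q = ΔT/R_total = 55/0.2628

Q ≈ 209 W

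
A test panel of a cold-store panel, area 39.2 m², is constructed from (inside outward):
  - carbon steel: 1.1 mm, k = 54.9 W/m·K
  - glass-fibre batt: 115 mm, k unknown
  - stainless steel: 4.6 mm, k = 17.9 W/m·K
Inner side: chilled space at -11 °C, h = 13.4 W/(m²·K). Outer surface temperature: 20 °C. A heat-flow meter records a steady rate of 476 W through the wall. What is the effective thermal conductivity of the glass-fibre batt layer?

k ≈ 0.0464 W/(m·K)

Series thermal resistances:
R_inner film = 1/(h_i·A) = 1/(13.4×39.2) = 0.001904 K/W
R_carbon steel = L/(kA) = 0.0011/(54.9×39.2) = 5.111×10^-7 K/W
R_stainless steel = L/(kA) = 0.0046/(17.9×39.2) = 6.556×10^-6 K/W
Sum of known resistances R_other = 0.001911 K/W
Total R = ΔT/Q = 31/476 = 0.06513 K/W
R_glass-fibre batt = R_total − R_other = 0.06322 K/W
k = L/(R·A) = 0.115/(0.06322×39.2)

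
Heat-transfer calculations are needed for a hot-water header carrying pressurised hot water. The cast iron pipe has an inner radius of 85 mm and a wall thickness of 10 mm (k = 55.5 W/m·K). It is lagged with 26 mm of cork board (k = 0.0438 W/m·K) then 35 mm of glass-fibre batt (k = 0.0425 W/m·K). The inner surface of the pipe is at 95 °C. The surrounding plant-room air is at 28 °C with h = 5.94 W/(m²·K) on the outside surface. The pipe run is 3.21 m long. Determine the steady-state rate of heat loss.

Per-layer cylindrical resistances, series-summed:
R_cast iron pipe wall = ln(95/85)/(2π×55.5×3.21) = 9.936×10^-5 K/W
R_cork board = ln(121/95)/(2π×0.0438×3.21) = 0.2738 K/W
R_glass-fibre batt = ln(156/121)/(2π×0.0425×3.21) = 0.2964 K/W
R_outer film = 1/(h_o·2πr_oL) = 1/(5.94×2π×0.156×3.21) = 0.05351 K/W
R_total = 0.6238 K/W
Q = ΔT/R_total = 67/0.6238

Q ≈ 107 W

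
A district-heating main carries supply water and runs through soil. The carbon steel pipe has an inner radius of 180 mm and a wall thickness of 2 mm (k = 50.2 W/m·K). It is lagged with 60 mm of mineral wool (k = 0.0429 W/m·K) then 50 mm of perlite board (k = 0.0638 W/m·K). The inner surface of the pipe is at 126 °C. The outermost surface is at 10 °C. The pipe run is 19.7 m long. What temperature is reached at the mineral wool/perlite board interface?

For a radial system each layer contributes R = ln(r_out/r_in)/(2πkL); films add R = 1/(hA).
R_carbon steel pipe wall = ln(182/180)/(2π×50.2×19.7) = 1.778×10^-6 K/W
R_mineral wool = ln(242/182)/(2π×0.0429×19.7) = 0.05366 K/W
R_perlite board = ln(292/242)/(2π×0.0638×19.7) = 0.02378 K/W
R_total = 0.07744 K/W
Q = ΔT/R_total = 116/0.07744
Q = 1500 W
T_interface = T_inner − Q·ΣR(inner→interface) = 126 − 1500×0.05366

T ≈ 45.6 °C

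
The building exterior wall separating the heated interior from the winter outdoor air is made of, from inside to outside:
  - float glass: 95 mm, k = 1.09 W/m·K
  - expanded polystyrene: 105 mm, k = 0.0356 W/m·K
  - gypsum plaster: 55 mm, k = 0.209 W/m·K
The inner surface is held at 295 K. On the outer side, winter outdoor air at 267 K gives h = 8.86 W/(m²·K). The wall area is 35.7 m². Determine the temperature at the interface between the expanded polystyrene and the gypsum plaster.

Series thermal resistances:
R_float glass = L/(kA) = 0.095/(1.09×35.7) = 0.002441 K/W
R_expanded polystyrene = L/(kA) = 0.105/(0.0356×35.7) = 0.08262 K/W
R_gypsum plaster = L/(kA) = 0.055/(0.209×35.7) = 0.007371 K/W
R_outer film = 1/(h_o·A) = 1/(8.86×35.7) = 0.003162 K/W
R_total = 0.09559 K/W;  Q = ΔT/R_total = 28/0.09559 = 292.9 W
T_interface = T_inner − Q·ΣR(inner→interface) = 295 − 293×0.08506

T ≈ 270 K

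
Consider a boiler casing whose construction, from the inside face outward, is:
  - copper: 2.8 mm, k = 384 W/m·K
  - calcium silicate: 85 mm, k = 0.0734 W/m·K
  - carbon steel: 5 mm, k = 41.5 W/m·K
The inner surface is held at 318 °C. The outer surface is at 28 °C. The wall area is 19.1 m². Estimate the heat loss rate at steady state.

Q ≈ 4780 W

Using the resistance-network approach (series):
R_copper = L/(kA) = 0.0028/(384×19.1) = 3.818×10^-7 K/W
R_calcium silicate = L/(kA) = 0.085/(0.0734×19.1) = 0.06063 K/W
R_carbon steel = L/(kA) = 0.005/(41.5×19.1) = 6.308×10^-6 K/W
R_total = 0.06064 K/W
Q = ΔT / R_total = 290 / 0.06064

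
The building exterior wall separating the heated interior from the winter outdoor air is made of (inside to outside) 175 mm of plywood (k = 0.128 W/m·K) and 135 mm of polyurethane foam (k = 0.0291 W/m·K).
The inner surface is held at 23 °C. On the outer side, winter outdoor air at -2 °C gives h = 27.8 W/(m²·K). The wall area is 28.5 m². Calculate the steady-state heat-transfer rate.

Using the resistance-network approach (series):
R_plywood = L/(kA) = 0.175/(0.128×28.5) = 0.04797 K/W
R_polyurethane foam = L/(kA) = 0.135/(0.0291×28.5) = 0.1628 K/W
R_outer film = 1/(h_o·A) = 1/(27.8×28.5) = 0.001262 K/W
R_total = 0.212 K/W
Q = ΔT / R_total = 25 / 0.212

Q ≈ 118 W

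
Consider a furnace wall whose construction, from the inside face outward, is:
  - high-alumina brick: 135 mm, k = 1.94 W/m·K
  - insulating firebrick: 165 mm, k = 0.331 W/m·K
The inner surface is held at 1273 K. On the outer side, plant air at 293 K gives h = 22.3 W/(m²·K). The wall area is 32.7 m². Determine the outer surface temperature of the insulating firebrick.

Using the resistance-network approach (series):
R_high-alumina brick = L/(kA) = 0.135/(1.94×32.7) = 0.002128 K/W
R_insulating firebrick = L/(kA) = 0.165/(0.331×32.7) = 0.01524 K/W
R_outer film = 1/(h_o·A) = 1/(22.3×32.7) = 0.001371 K/W
R_total = 0.01874 K/W;  Q = ΔT/R_total = 980/0.01874 = 52280 W
T_interface = T_inner − Q·ΣR(inner→interface) = 1273 − 52300×0.01737

T ≈ 365 K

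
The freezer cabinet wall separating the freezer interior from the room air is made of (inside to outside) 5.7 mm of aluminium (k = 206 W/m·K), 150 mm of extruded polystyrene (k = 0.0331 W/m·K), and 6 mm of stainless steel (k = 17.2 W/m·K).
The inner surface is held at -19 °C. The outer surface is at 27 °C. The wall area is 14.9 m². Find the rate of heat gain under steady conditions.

Q ≈ 151 W

Treating each layer as a thermal resistance in series:
R_aluminium = L/(kA) = 0.0057/(206×14.9) = 1.857×10^-6 K/W
R_extruded polystyrene = L/(kA) = 0.15/(0.0331×14.9) = 0.3041 K/W
R_stainless steel = L/(kA) = 0.006/(17.2×14.9) = 2.341×10^-5 K/W
R_total = 0.3042 K/W
Q = ΔT / R_total = 46 / 0.3042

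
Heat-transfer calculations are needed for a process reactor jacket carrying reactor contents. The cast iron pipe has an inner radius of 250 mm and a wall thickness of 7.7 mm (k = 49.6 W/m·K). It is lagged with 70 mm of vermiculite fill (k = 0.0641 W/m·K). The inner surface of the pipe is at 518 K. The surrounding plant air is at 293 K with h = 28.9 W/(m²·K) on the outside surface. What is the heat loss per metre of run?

Per-layer cylindrical resistances, series-summed:
R_cast iron pipe wall = ln(257.7/250)/(2π×49.6×1) = 9.734×10^-5 K/W
R_vermiculite fill = ln(327.7/257.7)/(2π×0.0641×1) = 0.5967 K/W
R_outer film = 1/(h_o·2πr_oL) = 1/(28.9×2π×0.3277×1) = 0.01681 K/W
R_total = 0.6136 K/W
Q = ΔT/R_total = 225/0.6136

q′ ≈ 367 W/m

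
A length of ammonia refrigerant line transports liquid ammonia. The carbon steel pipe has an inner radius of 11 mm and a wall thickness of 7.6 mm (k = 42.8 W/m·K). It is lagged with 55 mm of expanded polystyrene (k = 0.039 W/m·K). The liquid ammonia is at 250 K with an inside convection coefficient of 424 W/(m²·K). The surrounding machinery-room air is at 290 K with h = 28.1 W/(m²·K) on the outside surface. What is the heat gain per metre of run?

For a radial system each layer contributes R = ln(r_out/r_in)/(2πkL); films add R = 1/(hA).
R_inner film = 1/(h_i·2πr₁L) = 1/(424×2π×0.011×1) = 0.03412 K/W
R_carbon steel pipe wall = ln(18.6/11)/(2π×42.8×1) = 0.001953 K/W
R_expanded polystyrene = ln(73.6/18.6)/(2π×0.039×1) = 5.613 K/W
R_outer film = 1/(h_o·2πr_oL) = 1/(28.1×2π×0.0736×1) = 0.07695 K/W
R_total = 5.726 K/W
Q = ΔT/R_total = 40/5.726

q′ ≈ 6.99 W/m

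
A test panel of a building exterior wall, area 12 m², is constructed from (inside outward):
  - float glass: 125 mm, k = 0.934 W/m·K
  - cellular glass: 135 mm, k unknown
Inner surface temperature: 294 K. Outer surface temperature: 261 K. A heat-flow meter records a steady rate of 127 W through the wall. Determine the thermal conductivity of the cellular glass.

Model the wall as resistances in series:
R_float glass = L/(kA) = 0.125/(0.934×12) = 0.01115 K/W
Sum of known resistances R_other = 0.01115 K/W
Total R = ΔT/Q = 33/127 = 0.2598 K/W
R_cellular glass = R_total − R_other = 0.2487 K/W
k = L/(R·A) = 0.135/(0.2487×12)

k ≈ 0.0452 W/(m·K)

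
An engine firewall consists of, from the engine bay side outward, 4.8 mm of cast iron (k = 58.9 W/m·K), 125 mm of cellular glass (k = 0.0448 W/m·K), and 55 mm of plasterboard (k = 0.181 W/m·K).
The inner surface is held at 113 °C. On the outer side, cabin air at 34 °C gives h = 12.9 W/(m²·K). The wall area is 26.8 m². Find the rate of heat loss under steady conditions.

Model the wall as resistances in series:
R_cast iron = L/(kA) = 0.0048/(58.9×26.8) = 3.041×10^-6 K/W
R_cellular glass = L/(kA) = 0.125/(0.0448×26.8) = 0.1041 K/W
R_plasterboard = L/(kA) = 0.055/(0.181×26.8) = 0.01134 K/W
R_outer film = 1/(h_o·A) = 1/(12.9×26.8) = 0.002893 K/W
R_total = 0.1183 K/W
Q = ΔT / R_total = 79 / 0.1183

Q ≈ 668 W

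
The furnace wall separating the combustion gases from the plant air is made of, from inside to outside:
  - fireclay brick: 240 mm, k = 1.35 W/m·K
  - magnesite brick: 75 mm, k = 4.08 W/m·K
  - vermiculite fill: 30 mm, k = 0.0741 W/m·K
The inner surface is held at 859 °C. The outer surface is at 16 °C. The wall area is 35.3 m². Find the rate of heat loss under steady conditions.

Model the wall as resistances in series:
R_fireclay brick = L/(kA) = 0.24/(1.35×35.3) = 0.005036 K/W
R_magnesite brick = L/(kA) = 0.075/(4.08×35.3) = 5.207×10^-4 K/W
R_vermiculite fill = L/(kA) = 0.03/(0.0741×35.3) = 0.01147 K/W
R_total = 0.01703 K/W
Q = ΔT / R_total = 843 / 0.01703

Q ≈ 49500 W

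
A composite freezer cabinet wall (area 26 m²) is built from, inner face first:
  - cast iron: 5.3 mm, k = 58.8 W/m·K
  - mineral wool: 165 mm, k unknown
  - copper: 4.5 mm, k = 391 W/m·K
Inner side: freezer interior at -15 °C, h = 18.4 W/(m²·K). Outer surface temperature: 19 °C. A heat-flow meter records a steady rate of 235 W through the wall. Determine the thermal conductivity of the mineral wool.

Thermal resistances in series:
R_inner film = 1/(h_i·A) = 1/(18.4×26) = 0.00209 K/W
R_cast iron = L/(kA) = 0.0053/(58.8×26) = 3.467×10^-6 K/W
R_copper = L/(kA) = 0.0045/(391×26) = 4.427×10^-7 K/W
Sum of known resistances R_other = 0.002094 K/W
Total R = ΔT/Q = 34/235 = 0.1447 K/W
R_mineral wool = R_total − R_other = 0.1426 K/W
k = L/(R·A) = 0.165/(0.1426×26)

k ≈ 0.0445 W/(m·K)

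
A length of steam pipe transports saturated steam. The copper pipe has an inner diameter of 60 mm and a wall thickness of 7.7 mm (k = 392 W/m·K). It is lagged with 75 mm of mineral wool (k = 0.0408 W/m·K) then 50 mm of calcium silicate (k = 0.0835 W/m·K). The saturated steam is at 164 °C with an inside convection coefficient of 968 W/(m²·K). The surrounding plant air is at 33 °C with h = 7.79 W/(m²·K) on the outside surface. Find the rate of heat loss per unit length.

q′ ≈ 25.7 W/m

Treating each annulus and film as a series resistance:
R_inner film = 1/(h_i·2πr₁L) = 1/(968×2π×0.03×1) = 0.005481 K/W
R_copper pipe wall = ln(37.7/30)/(2π×392×1) = 9.276×10^-5 K/W
R_mineral wool = ln(112.7/37.7)/(2π×0.0408×1) = 4.272 K/W
R_calcium silicate = ln(162.7/112.7)/(2π×0.0835×1) = 0.6999 K/W
R_outer film = 1/(h_o·2πr_oL) = 1/(7.79×2π×0.1627×1) = 0.1256 K/W
R_total = 5.103 K/W
Q = ΔT/R_total = 131/5.103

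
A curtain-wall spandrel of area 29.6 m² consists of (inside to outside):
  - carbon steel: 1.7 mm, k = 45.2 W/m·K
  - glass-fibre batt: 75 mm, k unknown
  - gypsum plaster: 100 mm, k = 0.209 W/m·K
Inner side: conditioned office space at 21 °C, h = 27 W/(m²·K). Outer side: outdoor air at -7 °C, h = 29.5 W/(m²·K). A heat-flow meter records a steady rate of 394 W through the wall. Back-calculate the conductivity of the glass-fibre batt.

Using the resistance-network approach (series):
R_inner film = 1/(h_i·A) = 1/(27×29.6) = 0.001251 K/W
R_carbon steel = L/(kA) = 0.0017/(45.2×29.6) = 1.271×10^-6 K/W
R_gypsum plaster = L/(kA) = 0.1/(0.209×29.6) = 0.01616 K/W
R_outer film = 1/(h_o·A) = 1/(29.5×29.6) = 0.001145 K/W
Sum of known resistances R_other = 0.01856 K/W
Total R = ΔT/Q = 28/394 = 0.07107 K/W
R_glass-fibre batt = R_total − R_other = 0.0525 K/W
k = L/(R·A) = 0.075/(0.0525×29.6)

k ≈ 0.0483 W/(m·K)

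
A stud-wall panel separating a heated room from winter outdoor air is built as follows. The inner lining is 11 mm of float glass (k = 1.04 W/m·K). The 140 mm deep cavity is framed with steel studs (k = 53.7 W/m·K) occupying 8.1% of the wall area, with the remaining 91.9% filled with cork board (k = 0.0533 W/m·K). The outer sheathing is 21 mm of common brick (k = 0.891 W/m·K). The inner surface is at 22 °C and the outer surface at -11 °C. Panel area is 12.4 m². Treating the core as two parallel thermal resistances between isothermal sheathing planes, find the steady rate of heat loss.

Q ≈ 6200 W

Sheathing layers in series; stud and cavity paths in parallel between them.
R_inner = 0.011/(1.04×12.4) = 8.53×10^-4 K/W
R_stud  = 0.14/(53.7×0.081×12.4) = 0.002596 K/W
R_cav   = 0.14/(0.0533×0.919×12.4) = 0.2305 K/W
1/R_core = 1/R_stud + 1/R_cav → R_core = 0.002567 K/W
R_outer = 0.021/(0.891×12.4) = 0.001901 K/W
R_total = 0.00532 K/W
Q = ΔT/R_total = 33/0.00532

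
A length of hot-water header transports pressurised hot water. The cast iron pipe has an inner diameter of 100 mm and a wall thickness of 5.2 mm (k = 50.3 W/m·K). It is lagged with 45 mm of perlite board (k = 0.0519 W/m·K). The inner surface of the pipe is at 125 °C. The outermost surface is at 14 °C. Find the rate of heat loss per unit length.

Treating each annulus and film as a series resistance:
R_cast iron pipe wall = ln(55.2/50)/(2π×50.3×1) = 3.131×10^-4 K/W
R_perlite board = ln(100.2/55.2)/(2π×0.0519×1) = 1.828 K/W
R_total = 1.829 K/W
Q = ΔT/R_total = 111/1.829

q′ ≈ 60.7 W/m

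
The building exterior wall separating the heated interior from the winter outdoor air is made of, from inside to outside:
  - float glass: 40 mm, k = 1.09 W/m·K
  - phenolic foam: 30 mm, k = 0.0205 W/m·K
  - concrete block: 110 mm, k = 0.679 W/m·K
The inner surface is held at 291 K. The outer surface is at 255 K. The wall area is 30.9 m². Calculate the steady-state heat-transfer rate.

Q ≈ 669 W

Thermal resistances in series:
R_float glass = L/(kA) = 0.04/(1.09×30.9) = 0.001188 K/W
R_phenolic foam = L/(kA) = 0.03/(0.0205×30.9) = 0.04736 K/W
R_concrete block = L/(kA) = 0.11/(0.679×30.9) = 0.005243 K/W
R_total = 0.05379 K/W
Q = ΔT / R_total = 36 / 0.05379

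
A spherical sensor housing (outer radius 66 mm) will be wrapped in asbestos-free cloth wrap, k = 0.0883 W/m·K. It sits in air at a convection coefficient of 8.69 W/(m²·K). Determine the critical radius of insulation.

r_cr ≈ 20.3 mm

For a sphere r_cr = 2k/h = 2×0.0883/8.69
r_cr = 20.3 mm; since the bare radius (66 mm) is above r_cr, any added insulation will reduce heat loss.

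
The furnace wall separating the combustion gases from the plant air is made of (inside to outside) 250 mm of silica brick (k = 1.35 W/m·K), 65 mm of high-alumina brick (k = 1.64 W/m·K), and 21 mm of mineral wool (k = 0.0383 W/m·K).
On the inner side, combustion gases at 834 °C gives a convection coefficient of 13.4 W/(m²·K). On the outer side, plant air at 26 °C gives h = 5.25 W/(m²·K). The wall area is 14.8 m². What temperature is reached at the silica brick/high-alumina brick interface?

T ≈ 632 °C

Model the wall as resistances in series:
R_inner film = 1/(h_i·A) = 1/(13.4×14.8) = 0.005042 K/W
R_silica brick = L/(kA) = 0.25/(1.35×14.8) = 0.01251 K/W
R_high-alumina brick = L/(kA) = 0.065/(1.64×14.8) = 0.002678 K/W
R_mineral wool = L/(kA) = 0.021/(0.0383×14.8) = 0.03705 K/W
R_outer film = 1/(h_o·A) = 1/(5.25×14.8) = 0.01287 K/W
R_total = 0.07015 K/W;  Q = ΔT/R_total = 808/0.07015 = 11520 W
T_interface = T_inner − Q·ΣR(inner→interface) = 834 − 11500×0.01755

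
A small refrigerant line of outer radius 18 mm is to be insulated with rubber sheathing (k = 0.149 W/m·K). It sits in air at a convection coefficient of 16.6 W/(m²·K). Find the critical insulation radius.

For a cylinder r_cr = k/h = 0.149/16.6
r_cr = 8.98 mm; since the bare radius (18 mm) is above r_cr, any added insulation will reduce heat loss.

r_cr ≈ 8.98 mm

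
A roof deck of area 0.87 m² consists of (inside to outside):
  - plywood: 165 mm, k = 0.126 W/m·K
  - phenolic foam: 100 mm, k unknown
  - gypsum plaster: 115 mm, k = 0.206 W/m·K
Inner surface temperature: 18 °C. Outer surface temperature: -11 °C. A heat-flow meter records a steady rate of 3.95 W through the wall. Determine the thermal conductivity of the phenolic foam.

Treating each layer as a thermal resistance in series:
R_plywood = L/(kA) = 0.165/(0.126×0.87) = 1.505 K/W
R_gypsum plaster = L/(kA) = 0.115/(0.206×0.87) = 0.6417 K/W
Sum of known resistances R_other = 2.147 K/W
Total R = ΔT/Q = 29/3.95 = 7.342 K/W
R_phenolic foam = R_total − R_other = 5.195 K/W
k = L/(R·A) = 0.1/(5.195×0.87)

k ≈ 0.0221 W/(m·K)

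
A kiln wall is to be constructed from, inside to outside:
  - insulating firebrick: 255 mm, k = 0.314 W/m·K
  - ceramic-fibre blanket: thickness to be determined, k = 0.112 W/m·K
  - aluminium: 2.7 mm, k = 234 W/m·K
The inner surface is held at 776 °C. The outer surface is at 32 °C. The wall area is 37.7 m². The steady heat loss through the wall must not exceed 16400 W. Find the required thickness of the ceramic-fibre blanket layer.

L ≈ 101 mm

Model the wall as resistances in series:
R_insulating firebrick = L/(kA) = 0.255/(0.314×37.7) = 0.02154 K/W
R_aluminium = L/(kA) = 0.0027/(234×37.7) = 3.061×10^-7 K/W
Sum of the known resistances R_other = 0.02154 K/W
Required total resistance R_tot = ΔT/Q_allow = 744/16400 = 0.04537 K/W
R_ceramic-fibre blanket = R_tot − R_other = 0.02382 K/W
L = R·k·A = 0.02382×0.112×37.7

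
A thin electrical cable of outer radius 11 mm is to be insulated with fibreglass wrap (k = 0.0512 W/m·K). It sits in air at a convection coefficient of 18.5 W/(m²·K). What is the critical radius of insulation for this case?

For a cylinder r_cr = k/h = 0.0512/18.5
r_cr = 2.77 mm; since the bare radius (11 mm) is above r_cr, any added insulation will reduce heat loss.

r_cr ≈ 2.77 mm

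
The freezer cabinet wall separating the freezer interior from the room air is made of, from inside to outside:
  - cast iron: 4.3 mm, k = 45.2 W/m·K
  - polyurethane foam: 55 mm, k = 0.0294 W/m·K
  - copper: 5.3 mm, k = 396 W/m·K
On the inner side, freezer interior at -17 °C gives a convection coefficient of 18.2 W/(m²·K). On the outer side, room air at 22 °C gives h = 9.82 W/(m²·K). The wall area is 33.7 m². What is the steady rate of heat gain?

Q ≈ 648 W

Thermal resistances in series:
R_inner film = 1/(h_i·A) = 1/(18.2×33.7) = 0.00163 K/W
R_cast iron = L/(kA) = 0.0043/(45.2×33.7) = 2.823×10^-6 K/W
R_polyurethane foam = L/(kA) = 0.055/(0.0294×33.7) = 0.05551 K/W
R_copper = L/(kA) = 0.0053/(396×33.7) = 3.971×10^-7 K/W
R_outer film = 1/(h_o·A) = 1/(9.82×33.7) = 0.003022 K/W
R_total = 0.06017 K/W
Q = ΔT / R_total = 39 / 0.06017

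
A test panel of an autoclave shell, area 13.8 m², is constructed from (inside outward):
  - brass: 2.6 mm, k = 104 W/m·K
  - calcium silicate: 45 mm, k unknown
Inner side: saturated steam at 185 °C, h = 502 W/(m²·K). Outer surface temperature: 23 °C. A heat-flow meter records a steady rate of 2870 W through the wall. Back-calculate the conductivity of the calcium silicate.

k ≈ 0.0579 W/(m·K)

Model the wall as resistances in series:
R_inner film = 1/(h_i·A) = 1/(502×13.8) = 1.444×10^-4 K/W
R_brass = L/(kA) = 0.0026/(104×13.8) = 1.812×10^-6 K/W
Sum of known resistances R_other = 1.462×10^-4 K/W
Total R = ΔT/Q = 162/2870 = 0.05645 K/W
R_calcium silicate = R_total − R_other = 0.0563 K/W
k = L/(R·A) = 0.045/(0.0563×13.8)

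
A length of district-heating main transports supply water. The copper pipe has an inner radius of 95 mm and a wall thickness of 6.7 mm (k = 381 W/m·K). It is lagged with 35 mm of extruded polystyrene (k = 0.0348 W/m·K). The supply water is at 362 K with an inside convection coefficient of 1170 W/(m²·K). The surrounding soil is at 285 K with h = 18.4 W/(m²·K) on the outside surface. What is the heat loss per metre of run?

q′ ≈ 54.3 W/m

Per-layer cylindrical resistances, series-summed:
R_inner film = 1/(h_i·2πr₁L) = 1/(1170×2π×0.095×1) = 0.001432 K/W
R_copper pipe wall = ln(101.7/95)/(2π×381×1) = 2.847×10^-5 K/W
R_extruded polystyrene = ln(136.7/101.7)/(2π×0.0348×1) = 1.353 K/W
R_outer film = 1/(h_o·2πr_oL) = 1/(18.4×2π×0.1367×1) = 0.06328 K/W
R_total = 1.417 K/W
Q = ΔT/R_total = 77/1.417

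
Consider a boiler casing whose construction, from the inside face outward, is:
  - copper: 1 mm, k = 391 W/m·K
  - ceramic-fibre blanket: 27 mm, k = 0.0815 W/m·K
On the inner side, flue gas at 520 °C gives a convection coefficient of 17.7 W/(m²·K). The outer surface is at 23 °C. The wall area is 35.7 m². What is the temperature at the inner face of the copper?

Using the resistance-network approach (series):
R_inner film = 1/(h_i·A) = 1/(17.7×35.7) = 0.001583 K/W
R_copper = L/(kA) = 0.001/(391×35.7) = 7.164×10^-8 K/W
R_ceramic-fibre blanket = L/(kA) = 0.027/(0.0815×35.7) = 0.00928 K/W
R_total = 0.01086 K/W;  Q = ΔT/R_total = 497/0.01086 = 45750 W
T_interface = T_inner − Q·ΣR(inner→interface) = 520 − 45800×0.001583

T ≈ 448 °C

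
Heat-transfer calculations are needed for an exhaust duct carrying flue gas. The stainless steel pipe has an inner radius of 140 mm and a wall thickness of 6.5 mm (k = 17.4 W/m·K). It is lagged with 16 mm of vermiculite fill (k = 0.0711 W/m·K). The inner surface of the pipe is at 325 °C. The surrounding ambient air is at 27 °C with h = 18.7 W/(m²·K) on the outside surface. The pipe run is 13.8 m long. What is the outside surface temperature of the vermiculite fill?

For a radial system each layer contributes R = ln(r_out/r_in)/(2πkL); films add R = 1/(hA).
R_stainless steel pipe wall = ln(146.5/140)/(2π×17.4×13.8) = 3.008×10^-5 K/W
R_vermiculite fill = ln(162.5/146.5)/(2π×0.0711×13.8) = 0.01681 K/W
R_outer film = 1/(h_o·2πr_oL) = 1/(18.7×2π×0.1625×13.8) = 0.003795 K/W
R_total = 0.02064 K/W
Q = ΔT/R_total = 298/0.02064
Q = 14400 W
T_interface = T_inner − Q·ΣR(inner→interface) = 325 − 14400×0.01684

T ≈ 81.8 °C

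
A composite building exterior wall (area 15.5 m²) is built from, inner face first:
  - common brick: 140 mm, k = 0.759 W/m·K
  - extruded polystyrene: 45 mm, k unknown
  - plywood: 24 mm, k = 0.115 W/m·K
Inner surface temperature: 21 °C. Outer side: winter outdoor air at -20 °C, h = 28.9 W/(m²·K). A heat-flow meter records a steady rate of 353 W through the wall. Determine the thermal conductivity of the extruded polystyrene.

Treating each layer as a thermal resistance in series:
R_common brick = L/(kA) = 0.14/(0.759×15.5) = 0.0119 K/W
R_plywood = L/(kA) = 0.024/(0.115×15.5) = 0.01346 K/W
R_outer film = 1/(h_o·A) = 1/(28.9×15.5) = 0.002232 K/W
Sum of known resistances R_other = 0.0276 K/W
Total R = ΔT/Q = 41/353 = 0.1161 K/W
R_extruded polystyrene = R_total − R_other = 0.08855 K/W
k = L/(R·A) = 0.045/(0.08855×15.5)

k ≈ 0.0328 W/(m·K)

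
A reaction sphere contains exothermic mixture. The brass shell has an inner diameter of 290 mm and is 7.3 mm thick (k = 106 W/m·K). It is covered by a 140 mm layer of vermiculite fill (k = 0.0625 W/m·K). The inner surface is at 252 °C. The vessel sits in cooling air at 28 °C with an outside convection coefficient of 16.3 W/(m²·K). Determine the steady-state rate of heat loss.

Q ≈ 55.2 W

Each spherical layer contributes R = (1/r_i − 1/r_o)/(4πk):
R_brass shell = (1/0.145 − 1/0.1523)/(4π×106) = 2.482×10^-4 K/W
R_vermiculite fill = (1/0.1523 − 1/0.2923)/(4π×0.0625) = 4.004 K/W
R_outer film = 1/(h·4πr_o²) = 1/(16.3×4π×0.2923²) = 0.05714 K/W
R_total = 4.062 K/W
Q = ΔT/R_total = 224/4.062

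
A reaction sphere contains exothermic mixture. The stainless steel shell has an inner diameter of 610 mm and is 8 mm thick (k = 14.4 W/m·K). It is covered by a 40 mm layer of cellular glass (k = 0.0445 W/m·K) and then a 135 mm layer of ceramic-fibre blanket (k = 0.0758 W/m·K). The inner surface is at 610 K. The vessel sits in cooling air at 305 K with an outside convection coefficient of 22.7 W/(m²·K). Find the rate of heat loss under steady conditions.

Spherical conduction: R = (1/r_in − 1/r_out)/(4πk) per layer; series-sum.
R_stainless steel shell = (1/0.305 − 1/0.313)/(4π×14.4) = 4.631×10^-4 K/W
R_cellular glass = (1/0.313 − 1/0.353)/(4π×0.0445) = 0.6474 K/W
R_ceramic-fibre blanket = (1/0.353 − 1/0.488)/(4π×0.0758) = 0.8227 K/W
R_outer film = 1/(h·4πr_o²) = 1/(22.7×4π×0.488²) = 0.01472 K/W
R_total = 1.485 K/W
Q = ΔT/R_total = 305/1.485

Q ≈ 205 W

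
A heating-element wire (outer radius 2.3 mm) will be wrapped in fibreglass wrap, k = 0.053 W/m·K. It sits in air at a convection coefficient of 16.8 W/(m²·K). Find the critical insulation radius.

For a cylinder r_cr = k/h = 0.053/16.8
r_cr = 3.15 mm; since the bare radius (2.3 mm) is below r_cr, adding a thin layer of insulation will *increase* heat loss.

r_cr ≈ 3.15 mm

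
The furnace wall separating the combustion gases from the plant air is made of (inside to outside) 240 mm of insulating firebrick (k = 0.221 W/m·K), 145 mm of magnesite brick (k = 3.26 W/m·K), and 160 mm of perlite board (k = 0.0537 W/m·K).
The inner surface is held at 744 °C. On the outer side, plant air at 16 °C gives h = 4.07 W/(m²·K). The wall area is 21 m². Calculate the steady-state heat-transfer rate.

Thermal resistances in series:
R_insulating firebrick = L/(kA) = 0.24/(0.221×21) = 0.05171 K/W
R_magnesite brick = L/(kA) = 0.145/(3.26×21) = 0.002118 K/W
R_perlite board = L/(kA) = 0.16/(0.0537×21) = 0.1419 K/W
R_outer film = 1/(h_o·A) = 1/(4.07×21) = 0.0117 K/W
R_total = 0.2074 K/W
Q = ΔT / R_total = 728 / 0.2074

Q ≈ 3510 W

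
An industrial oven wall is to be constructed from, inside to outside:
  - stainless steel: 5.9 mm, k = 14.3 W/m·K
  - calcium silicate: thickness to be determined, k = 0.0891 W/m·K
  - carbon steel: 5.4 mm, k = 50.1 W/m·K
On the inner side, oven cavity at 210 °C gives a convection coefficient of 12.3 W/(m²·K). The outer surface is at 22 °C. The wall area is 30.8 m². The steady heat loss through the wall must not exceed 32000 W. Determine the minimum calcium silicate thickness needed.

L ≈ 8.83 mm

Model the wall as resistances in series:
R_inner film = 1/(h_i·A) = 1/(12.3×30.8) = 0.00264 K/W
R_stainless steel = L/(kA) = 0.0059/(14.3×30.8) = 1.34×10^-5 K/W
R_carbon steel = L/(kA) = 0.0054/(50.1×30.8) = 3.499×10^-6 K/W
Sum of the known resistances R_other = 0.002657 K/W
Required total resistance R_tot = ΔT/Q_allow = 188/32000 = 0.005875 K/W
R_calcium silicate = R_tot − R_other = 0.003218 K/W
L = R·k·A = 0.003218×0.0891×30.8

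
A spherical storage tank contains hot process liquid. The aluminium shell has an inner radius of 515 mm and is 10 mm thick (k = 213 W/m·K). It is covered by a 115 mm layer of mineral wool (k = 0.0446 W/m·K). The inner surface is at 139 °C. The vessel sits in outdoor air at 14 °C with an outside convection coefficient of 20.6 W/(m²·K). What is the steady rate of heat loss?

Q ≈ 202 W

Each spherical layer contributes R = (1/r_i − 1/r_o)/(4πk):
R_aluminium shell = (1/0.515 − 1/0.525)/(4π×213) = 1.382×10^-5 K/W
R_mineral wool = (1/0.525 − 1/0.64)/(4π×0.0446) = 0.6107 K/W
R_outer film = 1/(h·4πr_o²) = 1/(20.6×4π×0.64²) = 0.009431 K/W
R_total = 0.6201 K/W
Q = ΔT/R_total = 125/0.6201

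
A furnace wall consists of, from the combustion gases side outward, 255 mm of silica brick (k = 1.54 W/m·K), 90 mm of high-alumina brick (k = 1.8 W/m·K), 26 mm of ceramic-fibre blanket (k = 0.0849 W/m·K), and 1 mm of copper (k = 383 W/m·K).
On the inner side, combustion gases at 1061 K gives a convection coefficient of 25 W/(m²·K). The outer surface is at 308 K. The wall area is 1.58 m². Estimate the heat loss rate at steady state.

Q ≈ 2120 W

Series thermal resistances:
R_inner film = 1/(h_i·A) = 1/(25×1.58) = 0.02532 K/W
R_silica brick = L/(kA) = 0.255/(1.54×1.58) = 0.1048 K/W
R_high-alumina brick = L/(kA) = 0.09/(1.8×1.58) = 0.03165 K/W
R_ceramic-fibre blanket = L/(kA) = 0.026/(0.0849×1.58) = 0.1938 K/W
R_copper = L/(kA) = 0.001/(383×1.58) = 1.653×10^-6 K/W
R_total = 0.3556 K/W
Q = ΔT / R_total = 753 / 0.3556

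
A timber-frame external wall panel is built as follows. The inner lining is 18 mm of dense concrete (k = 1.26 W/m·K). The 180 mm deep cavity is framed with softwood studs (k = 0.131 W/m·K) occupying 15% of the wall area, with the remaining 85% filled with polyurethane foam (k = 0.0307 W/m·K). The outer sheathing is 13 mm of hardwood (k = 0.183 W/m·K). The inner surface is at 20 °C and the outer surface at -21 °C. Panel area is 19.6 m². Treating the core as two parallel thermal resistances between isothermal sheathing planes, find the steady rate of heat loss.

Sheathing layers in series; stud and cavity paths in parallel between them.
R_inner = 0.018/(1.26×19.6) = 7.289×10^-4 K/W
R_stud  = 0.18/(0.131×0.15×19.6) = 0.4674 K/W
R_cav   = 0.18/(0.0307×0.85×19.6) = 0.3519 K/W
1/R_core = 1/R_stud + 1/R_cav → R_core = 0.2008 K/W
R_outer = 0.013/(0.183×19.6) = 0.003624 K/W
R_total = 0.2051 K/W
Q = ΔT/R_total = 41/0.2051

Q ≈ 200 W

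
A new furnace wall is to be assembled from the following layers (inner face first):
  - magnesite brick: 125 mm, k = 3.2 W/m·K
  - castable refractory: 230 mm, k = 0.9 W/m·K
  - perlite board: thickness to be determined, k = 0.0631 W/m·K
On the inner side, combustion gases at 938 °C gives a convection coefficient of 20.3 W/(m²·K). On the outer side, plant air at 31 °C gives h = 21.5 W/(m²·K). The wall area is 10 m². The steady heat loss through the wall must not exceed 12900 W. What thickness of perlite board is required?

L ≈ 19.7 mm

Treating each layer as a thermal resistance in series:
R_inner film = 1/(h_i·A) = 1/(20.3×10) = 0.004926 K/W
R_magnesite brick = L/(kA) = 0.125/(3.2×10) = 0.003906 K/W
R_castable refractory = L/(kA) = 0.23/(0.9×10) = 0.02556 K/W
R_outer film = 1/(h_o·A) = 1/(21.5×10) = 0.004651 K/W
Sum of the known resistances R_other = 0.03904 K/W
Required total resistance R_tot = ΔT/Q_allow = 907/12900 = 0.07031 K/W
R_perlite board = R_tot − R_other = 0.03127 K/W
L = R·k·A = 0.03127×0.0631×10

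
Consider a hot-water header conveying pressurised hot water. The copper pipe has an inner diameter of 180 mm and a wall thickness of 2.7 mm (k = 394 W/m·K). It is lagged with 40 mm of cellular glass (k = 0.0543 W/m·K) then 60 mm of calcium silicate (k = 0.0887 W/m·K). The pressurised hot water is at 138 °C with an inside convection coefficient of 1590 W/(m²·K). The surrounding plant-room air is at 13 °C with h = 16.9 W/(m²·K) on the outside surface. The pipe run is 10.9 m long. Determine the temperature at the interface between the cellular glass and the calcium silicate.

T ≈ 63.7 °C

Radial resistances (cylindrical: R_cond = ln(r_o/r_i)/(2πkL), R_conv = 1/(h·2πrL)):
R_inner film = 1/(h_i·2πr₁L) = 1/(1590×2π×0.09×10.9) = 1.02×10^-4 K/W
R_copper pipe wall = ln(92.7/90)/(2π×394×10.9) = 1.095×10^-6 K/W
R_cellular glass = ln(132.7/92.7)/(2π×0.0543×10.9) = 0.09646 K/W
R_calcium silicate = ln(192.7/132.7)/(2π×0.0887×10.9) = 0.06141 K/W
R_outer film = 1/(h_o·2πr_oL) = 1/(16.9×2π×0.1927×10.9) = 0.004484 K/W
R_total = 0.1625 K/W
Q = ΔT/R_total = 125/0.1625
Q = 769 W
T_interface = T_inner − Q·ΣR(inner→interface) = 138 − 769×0.09656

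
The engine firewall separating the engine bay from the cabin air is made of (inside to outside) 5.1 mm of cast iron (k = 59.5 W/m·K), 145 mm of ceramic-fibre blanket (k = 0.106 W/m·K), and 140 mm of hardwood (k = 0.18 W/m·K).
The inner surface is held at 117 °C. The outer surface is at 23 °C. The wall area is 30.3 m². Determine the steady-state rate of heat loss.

Series thermal resistances:
R_cast iron = L/(kA) = 0.0051/(59.5×30.3) = 2.829×10^-6 K/W
R_ceramic-fibre blanket = L/(kA) = 0.145/(0.106×30.3) = 0.04515 K/W
R_hardwood = L/(kA) = 0.14/(0.18×30.3) = 0.02567 K/W
R_total = 0.07082 K/W
Q = ΔT / R_total = 94 / 0.07082

Q ≈ 1330 W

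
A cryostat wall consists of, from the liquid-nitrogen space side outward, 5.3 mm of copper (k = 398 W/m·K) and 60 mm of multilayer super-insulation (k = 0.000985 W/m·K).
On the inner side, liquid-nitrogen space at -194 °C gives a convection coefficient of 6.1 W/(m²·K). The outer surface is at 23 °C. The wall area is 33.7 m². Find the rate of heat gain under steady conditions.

Series thermal resistances:
R_inner film = 1/(h_i·A) = 1/(6.1×33.7) = 0.004865 K/W
R_copper = L/(kA) = 0.0053/(398×33.7) = 3.952×10^-7 K/W
R_multilayer super-insulation = L/(kA) = 0.06/(0.000985×33.7) = 1.808 K/W
R_total = 1.812 K/W
Q = ΔT / R_total = 217 / 1.812

Q ≈ 120 W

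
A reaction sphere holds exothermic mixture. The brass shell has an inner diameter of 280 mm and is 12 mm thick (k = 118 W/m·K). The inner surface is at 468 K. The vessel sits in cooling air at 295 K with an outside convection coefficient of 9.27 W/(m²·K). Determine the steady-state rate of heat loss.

Radial (spherical) resistances in series:
R_brass shell = (1/0.14 − 1/0.152)/(4π×118) = 3.803×10^-4 K/W
R_outer film = 1/(h·4πr_o²) = 1/(9.27×4π×0.152²) = 0.3716 K/W
R_total = 0.3719 K/W
Q = ΔT/R_total = 173/0.3719

Q ≈ 465 W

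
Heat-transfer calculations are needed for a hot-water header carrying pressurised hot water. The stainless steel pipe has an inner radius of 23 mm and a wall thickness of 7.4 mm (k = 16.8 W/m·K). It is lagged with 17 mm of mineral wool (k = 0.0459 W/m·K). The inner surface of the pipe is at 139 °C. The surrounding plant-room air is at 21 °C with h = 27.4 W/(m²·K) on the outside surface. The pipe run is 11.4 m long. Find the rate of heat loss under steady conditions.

Cylindrical conduction, so R = ln(r₂/r₁)/(2πkL) per layer, in series:
R_stainless steel pipe wall = ln(30.4/23)/(2π×16.8×11.4) = 2.318×10^-4 K/W
R_mineral wool = ln(47.4/30.4)/(2π×0.0459×11.4) = 0.1351 K/W
R_outer film = 1/(h_o·2πr_oL) = 1/(27.4×2π×0.0474×11.4) = 0.01075 K/W
R_total = 0.1461 K/W
Q = ΔT/R_total = 118/0.1461

Q ≈ 808 W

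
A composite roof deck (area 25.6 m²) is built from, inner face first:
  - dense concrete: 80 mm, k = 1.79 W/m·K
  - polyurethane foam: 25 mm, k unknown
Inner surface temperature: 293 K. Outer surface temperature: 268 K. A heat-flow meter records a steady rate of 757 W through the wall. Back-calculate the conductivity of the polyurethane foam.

Model the wall as resistances in series:
R_dense concrete = L/(kA) = 0.08/(1.79×25.6) = 0.001746 K/W
Sum of known resistances R_other = 0.001746 K/W
Total R = ΔT/Q = 25/757 = 0.03303 K/W
R_polyurethane foam = R_total − R_other = 0.03128 K/W
k = L/(R·A) = 0.025/(0.03128×25.6)

k ≈ 0.0312 W/(m·K)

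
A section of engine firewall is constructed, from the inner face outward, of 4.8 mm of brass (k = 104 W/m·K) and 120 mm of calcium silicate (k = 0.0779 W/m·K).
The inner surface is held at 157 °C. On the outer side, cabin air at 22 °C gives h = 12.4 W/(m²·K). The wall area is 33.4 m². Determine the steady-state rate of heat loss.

Q ≈ 2780 W

Model the wall as resistances in series:
R_brass = L/(kA) = 0.0048/(104×33.4) = 1.382×10^-6 K/W
R_calcium silicate = L/(kA) = 0.12/(0.0779×33.4) = 0.04612 K/W
R_outer film = 1/(h_o·A) = 1/(12.4×33.4) = 0.002415 K/W
R_total = 0.04854 K/W
Q = ΔT / R_total = 135 / 0.04854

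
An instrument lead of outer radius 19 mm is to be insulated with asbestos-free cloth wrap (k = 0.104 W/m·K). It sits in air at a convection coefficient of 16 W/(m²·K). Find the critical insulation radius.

For a cylinder r_cr = k/h = 0.104/16
r_cr = 6.5 mm; since the bare radius (19 mm) is above r_cr, any added insulation will reduce heat loss.

r_cr ≈ 6.5 mm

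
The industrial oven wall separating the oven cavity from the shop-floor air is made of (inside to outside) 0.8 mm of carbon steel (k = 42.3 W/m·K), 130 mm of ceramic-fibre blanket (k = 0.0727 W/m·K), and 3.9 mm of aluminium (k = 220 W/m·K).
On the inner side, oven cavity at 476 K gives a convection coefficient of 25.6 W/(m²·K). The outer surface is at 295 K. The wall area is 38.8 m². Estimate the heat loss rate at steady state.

Q ≈ 3840 W

Using the resistance-network approach (series):
R_inner film = 1/(h_i·A) = 1/(25.6×38.8) = 0.001007 K/W
R_carbon steel = L/(kA) = 0.0008/(42.3×38.8) = 4.874×10^-7 K/W
R_ceramic-fibre blanket = L/(kA) = 0.13/(0.0727×38.8) = 0.04609 K/W
R_aluminium = L/(kA) = 0.0039/(220×38.8) = 4.569×10^-7 K/W
R_total = 0.04709 K/W
Q = ΔT / R_total = 181 / 0.04709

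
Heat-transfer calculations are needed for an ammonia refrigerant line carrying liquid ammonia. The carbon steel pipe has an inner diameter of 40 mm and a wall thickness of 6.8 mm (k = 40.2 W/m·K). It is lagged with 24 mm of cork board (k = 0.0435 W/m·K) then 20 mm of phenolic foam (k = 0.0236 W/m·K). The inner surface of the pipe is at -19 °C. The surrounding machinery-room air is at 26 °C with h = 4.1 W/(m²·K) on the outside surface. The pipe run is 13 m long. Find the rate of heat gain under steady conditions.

For a radial system each layer contributes R = ln(r_out/r_in)/(2πkL); films add R = 1/(hA).
R_carbon steel pipe wall = ln(26.8/20)/(2π×40.2×13) = 8.913×10^-5 K/W
R_cork board = ln(50.8/26.8)/(2π×0.0435×13) = 0.18 K/W
R_phenolic foam = ln(70.8/50.8)/(2π×0.0236×13) = 0.1722 K/W
R_outer film = 1/(h_o·2πr_oL) = 1/(4.1×2π×0.0708×13) = 0.04218 K/W
R_total = 0.3945 K/W
Q = ΔT/R_total = 45/0.3945

Q ≈ 114 W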